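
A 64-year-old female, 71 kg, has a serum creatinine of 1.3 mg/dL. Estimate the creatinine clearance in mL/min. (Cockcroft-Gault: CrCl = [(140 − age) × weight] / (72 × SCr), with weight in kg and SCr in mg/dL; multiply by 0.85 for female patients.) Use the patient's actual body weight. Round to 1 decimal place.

CrCl = (140 − 64) × 71 / (72 × 1.3) × 0.85 = 5396.0 / 93.60 × 0.85 ≈ 49.0 mL/min

49.0 mL/min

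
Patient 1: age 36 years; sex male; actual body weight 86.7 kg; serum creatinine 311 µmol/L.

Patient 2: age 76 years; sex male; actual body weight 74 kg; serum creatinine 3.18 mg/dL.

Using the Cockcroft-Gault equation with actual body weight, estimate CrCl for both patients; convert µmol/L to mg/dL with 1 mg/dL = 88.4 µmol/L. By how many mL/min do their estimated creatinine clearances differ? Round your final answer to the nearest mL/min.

Patient 1: SCr = 311 / 88.4 = 3.518 mg/dL
Patient 1: CrCl = (140 − 36) × 86.7 / (72 × 3.518) = 9016.8 / 253.30 ≈ 35.6 mL/min
Patient 2: CrCl = (140 − 76) × 74 / (72 × 3.18) = 4736.0 / 228.96 ≈ 20.7 mL/min
|35.6 − 20.7| = 14.9 mL/min

15 mL/min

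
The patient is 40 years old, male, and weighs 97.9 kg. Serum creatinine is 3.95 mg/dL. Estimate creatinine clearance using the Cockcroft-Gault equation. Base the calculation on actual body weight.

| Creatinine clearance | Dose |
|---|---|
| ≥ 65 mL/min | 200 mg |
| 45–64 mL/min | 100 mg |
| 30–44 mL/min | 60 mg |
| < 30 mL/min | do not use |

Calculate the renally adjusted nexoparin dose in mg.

CrCl = (140 − 40) × 97.9 / (72 × 3.95) = 9790.0 / 284.40 ≈ 34.4 mL/min
CrCl ≈ 34 mL/min → bracket 30–44 mL/min.
Dose for this bracket: 60 mg.

60 mg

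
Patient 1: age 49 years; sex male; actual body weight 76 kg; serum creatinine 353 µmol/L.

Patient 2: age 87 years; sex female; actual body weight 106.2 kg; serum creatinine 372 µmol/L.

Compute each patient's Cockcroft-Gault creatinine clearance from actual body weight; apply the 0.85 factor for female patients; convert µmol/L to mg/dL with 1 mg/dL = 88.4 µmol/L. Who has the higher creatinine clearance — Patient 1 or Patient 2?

Patient 1

Patient 1: SCr = 353 / 88.4 = 3.993 mg/dL
Patient 1: CrCl = (140 − 49) × 76 / (72 × 3.993) = 6916.0 / 287.50 ≈ 24.1 mL/min
Patient 2: SCr = 372 / 88.4 = 4.208 mg/dL
Patient 2: CrCl = (140 − 87) × 106.2 / (72 × 4.208) × 0.85 = 5628.6 / 302.98 × 0.85 ≈ 15.8 mL/min
24.1 vs 15.8 mL/min → Patient 1 is higher.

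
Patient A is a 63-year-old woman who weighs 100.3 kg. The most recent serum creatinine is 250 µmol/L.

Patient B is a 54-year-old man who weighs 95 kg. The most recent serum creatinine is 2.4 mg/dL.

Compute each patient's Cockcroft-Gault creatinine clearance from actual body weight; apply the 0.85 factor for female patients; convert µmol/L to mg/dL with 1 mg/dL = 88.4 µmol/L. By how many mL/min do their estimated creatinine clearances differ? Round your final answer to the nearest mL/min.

15 mL/min

Patient A: SCr = 250 / 88.4 = 2.828 mg/dL
Patient A: CrCl = (140 − 63) × 100.3 / (72 × 2.828) × 0.85 = 7723.1 / 203.62 × 0.85 ≈ 32.2 mL/min
Patient B: CrCl = (140 − 54) × 95 / (72 × 2.4) = 8170.0 / 172.80 ≈ 47.3 mL/min
|32.2 − 47.3| = 15.1 mL/min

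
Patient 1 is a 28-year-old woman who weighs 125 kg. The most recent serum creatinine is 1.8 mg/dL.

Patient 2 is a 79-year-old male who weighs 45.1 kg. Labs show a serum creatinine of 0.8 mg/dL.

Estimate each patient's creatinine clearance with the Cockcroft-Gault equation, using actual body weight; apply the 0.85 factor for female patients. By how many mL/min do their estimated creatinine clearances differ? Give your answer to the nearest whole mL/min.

Patient 1: CrCl = (140 − 28) × 125 / (72 × 1.8) × 0.85 = 14000.0 / 129.60 × 0.85 ≈ 91.8 mL/min
Patient 2: CrCl = (140 − 79) × 45.1 / (72 × 0.8) = 2751.1 / 57.60 ≈ 47.8 mL/min
|91.8 − 47.8| = 44.0 mL/min

44 mL/min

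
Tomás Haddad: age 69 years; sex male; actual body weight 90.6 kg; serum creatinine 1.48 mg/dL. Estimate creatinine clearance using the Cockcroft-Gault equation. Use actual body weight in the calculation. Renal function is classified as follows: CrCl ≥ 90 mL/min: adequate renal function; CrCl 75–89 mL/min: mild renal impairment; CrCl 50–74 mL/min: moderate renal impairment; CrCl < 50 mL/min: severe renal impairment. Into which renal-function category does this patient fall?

moderate renal impairment

CrCl = (140 − 69) × 90.6 / (72 × 1.48) = 6432.6 / 106.56 ≈ 60.4 mL/min
60 mL/min falls in the 'moderate renal impairment' range.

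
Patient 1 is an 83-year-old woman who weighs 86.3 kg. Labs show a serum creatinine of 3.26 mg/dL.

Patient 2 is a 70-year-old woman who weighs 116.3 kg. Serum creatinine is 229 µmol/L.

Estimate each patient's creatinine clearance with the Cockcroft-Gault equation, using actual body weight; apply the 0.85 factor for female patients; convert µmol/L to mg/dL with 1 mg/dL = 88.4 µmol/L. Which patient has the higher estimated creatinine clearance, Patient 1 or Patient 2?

Patient 1: CrCl = (140 − 83) × 86.3 / (72 × 3.26) × 0.85 = 4919.1 / 234.72 × 0.85 ≈ 17.8 mL/min
Patient 2: SCr = 229 / 88.4 = 2.59 mg/dL
Patient 2: CrCl = (140 − 70) × 116.3 / (72 × 2.59) × 0.85 = 8141.0 / 186.48 × 0.85 ≈ 37.1 mL/min
17.8 vs 37.1 mL/min → Patient 2 is higher.

Patient 2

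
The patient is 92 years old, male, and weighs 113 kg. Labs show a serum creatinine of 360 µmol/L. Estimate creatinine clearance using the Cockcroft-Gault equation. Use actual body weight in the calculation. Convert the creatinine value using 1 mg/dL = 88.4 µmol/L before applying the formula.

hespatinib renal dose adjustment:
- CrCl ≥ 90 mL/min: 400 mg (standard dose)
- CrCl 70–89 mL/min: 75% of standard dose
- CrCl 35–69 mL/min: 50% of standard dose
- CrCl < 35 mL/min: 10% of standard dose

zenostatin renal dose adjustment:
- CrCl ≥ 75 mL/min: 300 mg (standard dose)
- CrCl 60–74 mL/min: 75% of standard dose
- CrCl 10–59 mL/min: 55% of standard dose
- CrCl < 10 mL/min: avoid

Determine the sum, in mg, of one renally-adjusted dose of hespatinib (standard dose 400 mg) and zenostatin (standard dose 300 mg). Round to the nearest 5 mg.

205 mg

SCr = 360 / 88.4 = 4.072 mg/dL
CrCl = (140 − 92) × 113 / (72 × 4.072) = 5424.0 / 293.18 ≈ 18.5 mL/min
CrCl ≈ 18 mL/min.
hespatinib: < 35 mL/min → 10% of 400 mg = 40 mg.
zenostatin: 10–59 mL/min → 55% of 300 mg = 165 mg.
Total = 40 + 165 = 205 mg.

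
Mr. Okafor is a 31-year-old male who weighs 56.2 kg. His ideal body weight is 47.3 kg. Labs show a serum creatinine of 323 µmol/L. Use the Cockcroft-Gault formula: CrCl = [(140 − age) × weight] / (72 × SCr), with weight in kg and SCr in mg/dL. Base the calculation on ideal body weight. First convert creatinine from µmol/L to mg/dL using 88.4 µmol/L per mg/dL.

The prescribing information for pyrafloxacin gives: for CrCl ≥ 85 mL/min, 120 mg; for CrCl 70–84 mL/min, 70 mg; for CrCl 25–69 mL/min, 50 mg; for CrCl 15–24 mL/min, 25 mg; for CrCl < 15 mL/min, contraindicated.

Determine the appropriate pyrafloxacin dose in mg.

25 mg

SCr = 323 / 88.4 = 3.654 mg/dL
CrCl = (140 − 31) × 47.3 / (72 × 3.654) = 5155.7 / 263.09 ≈ 19.6 mL/min
CrCl ≈ 20 mL/min → bracket 15–24 mL/min.
Dose for this bracket: 25 mg.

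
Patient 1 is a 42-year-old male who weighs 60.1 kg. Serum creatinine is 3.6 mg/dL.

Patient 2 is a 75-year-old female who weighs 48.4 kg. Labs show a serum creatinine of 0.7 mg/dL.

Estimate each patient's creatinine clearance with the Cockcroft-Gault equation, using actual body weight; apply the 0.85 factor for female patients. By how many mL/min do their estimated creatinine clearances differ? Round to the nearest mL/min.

Patient 1: CrCl = (140 − 42) × 60.1 / (72 × 3.6) = 5889.8 / 259.20 ≈ 22.7 mL/min
Patient 2: CrCl = (140 − 75) × 48.4 / (72 × 0.7) × 0.85 = 3146.0 / 50.40 × 0.85 ≈ 53.1 mL/min
|22.7 − 53.1| = 30.4 mL/min

30 mL/min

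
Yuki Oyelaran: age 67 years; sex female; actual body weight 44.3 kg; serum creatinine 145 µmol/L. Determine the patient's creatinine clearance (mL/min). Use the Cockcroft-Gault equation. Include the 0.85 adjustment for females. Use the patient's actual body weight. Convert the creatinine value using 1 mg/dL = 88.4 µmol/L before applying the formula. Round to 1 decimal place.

23.3 mL/min

SCr = 145 / 88.4 = 1.64 mg/dL
CrCl = (140 − 67) × 44.3 / (72 × 1.64) × 0.85 = 3233.9 / 118.08 × 0.85 ≈ 23.3 mL/min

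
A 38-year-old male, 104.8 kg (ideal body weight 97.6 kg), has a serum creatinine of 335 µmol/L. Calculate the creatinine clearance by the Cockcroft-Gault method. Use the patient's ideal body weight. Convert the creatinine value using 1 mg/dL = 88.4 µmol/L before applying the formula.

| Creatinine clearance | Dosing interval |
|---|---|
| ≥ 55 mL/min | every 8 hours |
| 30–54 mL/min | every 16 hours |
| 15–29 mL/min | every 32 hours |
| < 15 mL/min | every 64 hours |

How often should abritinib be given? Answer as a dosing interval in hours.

SCr = 335 / 88.4 = 3.79 mg/dL
CrCl = (140 − 38) × 97.6 / (72 × 3.79) = 9955.2 / 272.88 ≈ 36.5 mL/min
CrCl ≈ 36 mL/min → bracket 30–54 mL/min → every 16 hours.

every 16 hours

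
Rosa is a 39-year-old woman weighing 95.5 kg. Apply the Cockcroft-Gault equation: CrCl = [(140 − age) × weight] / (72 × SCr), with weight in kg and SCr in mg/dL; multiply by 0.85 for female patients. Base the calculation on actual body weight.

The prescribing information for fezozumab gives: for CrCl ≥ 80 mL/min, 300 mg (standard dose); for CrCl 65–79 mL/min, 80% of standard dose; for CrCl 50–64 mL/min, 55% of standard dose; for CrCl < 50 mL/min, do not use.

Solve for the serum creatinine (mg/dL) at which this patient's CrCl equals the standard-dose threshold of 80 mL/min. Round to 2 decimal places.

Standard dose requires CrCl ≥ 80 mL/min.
Set (140 − 39) × 95.5 × 0.85 / (72 × SCr) = 80
SCr = (140 − 39) × 95.5 × 0.85 / (72 × 80) = 1.423 mg/dL

1.42 mg/dL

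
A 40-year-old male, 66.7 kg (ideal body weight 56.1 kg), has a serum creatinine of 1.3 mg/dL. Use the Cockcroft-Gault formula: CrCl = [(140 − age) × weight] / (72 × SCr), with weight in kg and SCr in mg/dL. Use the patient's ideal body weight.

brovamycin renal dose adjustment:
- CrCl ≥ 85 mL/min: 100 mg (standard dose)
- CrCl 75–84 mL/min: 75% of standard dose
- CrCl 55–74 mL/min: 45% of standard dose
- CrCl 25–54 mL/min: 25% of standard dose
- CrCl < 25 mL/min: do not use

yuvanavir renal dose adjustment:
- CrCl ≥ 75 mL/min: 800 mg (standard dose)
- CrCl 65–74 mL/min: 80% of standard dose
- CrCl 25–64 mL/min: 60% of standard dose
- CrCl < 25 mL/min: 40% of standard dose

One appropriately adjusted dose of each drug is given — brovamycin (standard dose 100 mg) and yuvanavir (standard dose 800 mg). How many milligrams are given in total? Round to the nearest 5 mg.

CrCl = (140 − 40) × 56.1 / (72 × 1.3) = 5610.0 / 93.60 ≈ 59.9 mL/min
CrCl ≈ 60 mL/min.
brovamycin: 55–74 mL/min → 45% of 100 mg = 45 mg.
yuvanavir: 25–64 mL/min → 60% of 800 mg = 480 mg.
Total = 45 + 480 = 525 mg.

525 mg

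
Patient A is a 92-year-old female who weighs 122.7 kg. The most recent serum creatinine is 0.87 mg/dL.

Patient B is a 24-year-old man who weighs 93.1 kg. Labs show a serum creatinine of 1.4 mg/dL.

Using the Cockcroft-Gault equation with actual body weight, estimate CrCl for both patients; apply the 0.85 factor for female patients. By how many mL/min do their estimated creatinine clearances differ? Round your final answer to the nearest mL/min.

27 mL/min

Patient A: CrCl = (140 − 92) × 122.7 / (72 × 0.87) × 0.85 = 5889.6 / 62.64 × 0.85 ≈ 79.9 mL/min
Patient B: CrCl = (140 − 24) × 93.1 / (72 × 1.4) = 10799.6 / 100.80 ≈ 107.1 mL/min
|79.9 − 107.1| = 27.2 mL/min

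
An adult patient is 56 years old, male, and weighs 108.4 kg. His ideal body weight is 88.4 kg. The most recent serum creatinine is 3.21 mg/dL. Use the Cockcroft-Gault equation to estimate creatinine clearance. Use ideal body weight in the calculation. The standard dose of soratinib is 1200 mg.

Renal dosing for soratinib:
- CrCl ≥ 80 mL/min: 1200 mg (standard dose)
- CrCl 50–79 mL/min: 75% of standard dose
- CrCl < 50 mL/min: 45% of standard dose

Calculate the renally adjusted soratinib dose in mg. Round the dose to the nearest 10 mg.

CrCl = (140 − 56) × 88.4 / (72 × 3.21) = 7425.6 / 231.12 ≈ 32.1 mL/min
CrCl ≈ 32 mL/min → bracket < 50 mL/min.
45% of 1200 mg = 540 mg

540 mg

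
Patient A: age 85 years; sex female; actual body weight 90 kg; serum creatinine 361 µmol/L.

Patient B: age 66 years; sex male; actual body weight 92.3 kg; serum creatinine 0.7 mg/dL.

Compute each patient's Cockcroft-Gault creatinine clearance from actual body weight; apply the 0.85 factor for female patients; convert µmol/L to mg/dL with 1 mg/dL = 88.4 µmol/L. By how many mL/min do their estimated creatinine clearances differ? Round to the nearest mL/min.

Patient A: SCr = 361 / 88.4 = 4.084 mg/dL
Patient A: CrCl = (140 − 85) × 90 / (72 × 4.084) × 0.85 = 4950.0 / 294.05 × 0.85 ≈ 14.3 mL/min
Patient B: CrCl = (140 − 66) × 92.3 / (72 × 0.7) = 6830.2 / 50.40 ≈ 135.5 mL/min
|14.3 − 135.5| = 121.2 mL/min

121 mL/min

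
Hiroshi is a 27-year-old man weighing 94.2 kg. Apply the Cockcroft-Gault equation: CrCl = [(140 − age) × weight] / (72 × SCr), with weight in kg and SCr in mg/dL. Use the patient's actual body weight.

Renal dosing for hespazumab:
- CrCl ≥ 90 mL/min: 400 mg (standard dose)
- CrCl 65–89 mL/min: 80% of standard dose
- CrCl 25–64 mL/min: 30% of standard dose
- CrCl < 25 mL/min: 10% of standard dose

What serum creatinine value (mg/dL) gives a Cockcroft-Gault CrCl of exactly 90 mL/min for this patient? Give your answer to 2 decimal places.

Standard dose requires CrCl ≥ 90 mL/min.
Set (140 − 27) × 94.2 / (72 × SCr) = 90
SCr = (140 − 27) × 94.2 / (72 × 90) = 1.643 mg/dL

1.64 mg/dL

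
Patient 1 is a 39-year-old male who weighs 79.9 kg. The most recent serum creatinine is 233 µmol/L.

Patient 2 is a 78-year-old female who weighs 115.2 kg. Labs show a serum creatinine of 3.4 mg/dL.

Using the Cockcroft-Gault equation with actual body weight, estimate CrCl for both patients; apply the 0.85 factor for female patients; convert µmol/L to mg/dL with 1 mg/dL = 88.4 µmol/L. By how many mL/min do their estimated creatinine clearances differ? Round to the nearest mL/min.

18 mL/min

Patient 1: SCr = 233 / 88.4 = 2.636 mg/dL
Patient 1: CrCl = (140 − 39) × 79.9 / (72 × 2.636) = 8069.9 / 189.79 ≈ 42.5 mL/min
Patient 2: CrCl = (140 − 78) × 115.2 / (72 × 3.4) × 0.85 = 7142.4 / 244.80 × 0.85 ≈ 24.8 mL/min
|42.5 − 24.8| = 17.7 mL/min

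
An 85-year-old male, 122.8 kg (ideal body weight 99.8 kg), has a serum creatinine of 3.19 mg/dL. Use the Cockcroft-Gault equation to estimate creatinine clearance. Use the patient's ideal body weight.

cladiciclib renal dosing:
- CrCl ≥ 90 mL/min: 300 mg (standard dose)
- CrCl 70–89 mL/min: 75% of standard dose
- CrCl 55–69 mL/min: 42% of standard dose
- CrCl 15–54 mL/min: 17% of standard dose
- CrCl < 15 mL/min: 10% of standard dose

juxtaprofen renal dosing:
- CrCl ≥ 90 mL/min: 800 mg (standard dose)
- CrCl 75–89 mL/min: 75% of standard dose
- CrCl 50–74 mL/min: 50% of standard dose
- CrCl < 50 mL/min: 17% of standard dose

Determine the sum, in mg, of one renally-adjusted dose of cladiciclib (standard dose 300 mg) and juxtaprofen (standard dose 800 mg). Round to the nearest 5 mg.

CrCl = (140 − 85) × 99.8 / (72 × 3.19) = 5489.0 / 229.68 ≈ 23.9 mL/min
CrCl ≈ 24 mL/min.
cladiciclib: 15–54 mL/min → 17% of 300 mg = 51 mg.
juxtaprofen: < 50 mL/min → 17% of 800 mg = 136 mg.
Total = 51 + 136 = 187 mg.

185 mg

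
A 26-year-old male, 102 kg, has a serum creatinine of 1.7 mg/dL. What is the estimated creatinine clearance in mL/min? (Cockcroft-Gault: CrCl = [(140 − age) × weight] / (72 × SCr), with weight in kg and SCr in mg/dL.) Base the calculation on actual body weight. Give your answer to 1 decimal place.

95.0 mL/min

CrCl = (140 − 26) × 102 / (72 × 1.7) = 11628.0 / 122.40 ≈ 95.0 mL/min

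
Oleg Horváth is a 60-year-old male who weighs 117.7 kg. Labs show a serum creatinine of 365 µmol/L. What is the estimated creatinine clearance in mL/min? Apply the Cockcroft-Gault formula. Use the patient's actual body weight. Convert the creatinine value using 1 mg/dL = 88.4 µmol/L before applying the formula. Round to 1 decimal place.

31.7 mL/min

SCr = 365 / 88.4 = 4.129 mg/dL
CrCl = (140 − 60) × 117.7 / (72 × 4.129) = 9416.0 / 297.29 ≈ 31.7 mL/min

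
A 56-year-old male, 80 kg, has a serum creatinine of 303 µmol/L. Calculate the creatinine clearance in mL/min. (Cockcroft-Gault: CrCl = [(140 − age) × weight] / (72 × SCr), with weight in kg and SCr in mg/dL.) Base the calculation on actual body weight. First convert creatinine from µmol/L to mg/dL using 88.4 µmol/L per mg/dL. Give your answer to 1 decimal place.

SCr = 303 / 88.4 = 3.428 mg/dL
CrCl = (140 − 56) × 80 / (72 × 3.428) = 6720.0 / 246.82 ≈ 27.2 mL/min

27.2 mL/min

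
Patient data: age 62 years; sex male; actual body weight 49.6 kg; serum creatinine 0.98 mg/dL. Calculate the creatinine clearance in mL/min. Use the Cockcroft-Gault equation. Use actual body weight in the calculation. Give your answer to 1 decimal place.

54.8 mL/min

CrCl = (140 − 62) × 49.6 / (72 × 0.98) = 3868.8 / 70.56 ≈ 54.8 mL/min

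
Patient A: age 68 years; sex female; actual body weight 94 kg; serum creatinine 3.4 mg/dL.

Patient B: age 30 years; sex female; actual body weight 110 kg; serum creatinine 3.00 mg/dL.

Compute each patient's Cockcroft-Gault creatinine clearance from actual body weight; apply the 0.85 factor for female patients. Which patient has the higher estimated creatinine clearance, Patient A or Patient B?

Patient B

Patient A: CrCl = (140 − 68) × 94 / (72 × 3.4) × 0.85 = 6768.0 / 244.80 × 0.85 ≈ 23.5 mL/min
Patient B: CrCl = (140 − 30) × 110 / (72 × 3) × 0.85 = 12100.0 / 216.00 × 0.85 ≈ 47.6 mL/min
23.5 vs 47.6 mL/min → Patient B is higher.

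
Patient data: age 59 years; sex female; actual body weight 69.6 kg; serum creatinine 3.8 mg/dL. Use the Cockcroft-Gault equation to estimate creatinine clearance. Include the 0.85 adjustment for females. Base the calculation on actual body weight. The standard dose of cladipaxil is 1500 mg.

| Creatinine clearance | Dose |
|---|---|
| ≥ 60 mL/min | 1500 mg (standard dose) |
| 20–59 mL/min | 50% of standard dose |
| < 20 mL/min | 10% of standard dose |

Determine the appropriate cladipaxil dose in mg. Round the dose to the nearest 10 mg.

150 mg

CrCl = (140 − 59) × 69.6 / (72 × 3.8) × 0.85 = 5637.6 / 273.60 × 0.85 ≈ 17.5 mL/min
CrCl ≈ 18 mL/min → bracket < 20 mL/min.
10% of 1500 mg = 150 mg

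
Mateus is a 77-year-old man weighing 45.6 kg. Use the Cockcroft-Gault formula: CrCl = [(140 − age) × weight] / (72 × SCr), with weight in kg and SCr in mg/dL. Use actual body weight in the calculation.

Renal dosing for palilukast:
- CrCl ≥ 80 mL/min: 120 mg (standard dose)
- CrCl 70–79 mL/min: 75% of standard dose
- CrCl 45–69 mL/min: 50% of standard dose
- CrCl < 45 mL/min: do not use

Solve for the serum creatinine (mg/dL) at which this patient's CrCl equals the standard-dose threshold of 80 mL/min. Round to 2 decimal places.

0.50 mg/dL

Standard dose requires CrCl ≥ 80 mL/min.
Set (140 − 77) × 45.6 / (72 × SCr) = 80
SCr = (140 − 77) × 45.6 / (72 × 80) = 0.499 mg/dL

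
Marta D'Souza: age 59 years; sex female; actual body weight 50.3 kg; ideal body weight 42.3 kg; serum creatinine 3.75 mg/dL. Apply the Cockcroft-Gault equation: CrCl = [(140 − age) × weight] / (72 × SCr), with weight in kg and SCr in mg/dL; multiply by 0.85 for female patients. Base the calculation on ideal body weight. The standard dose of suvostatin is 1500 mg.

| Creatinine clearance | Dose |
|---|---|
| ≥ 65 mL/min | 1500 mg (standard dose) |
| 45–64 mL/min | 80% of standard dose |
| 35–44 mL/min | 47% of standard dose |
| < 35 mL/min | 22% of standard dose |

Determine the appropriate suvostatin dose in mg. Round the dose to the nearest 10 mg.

330 mg

CrCl = (140 − 59) × 42.3 / (72 × 3.75) × 0.85 = 3426.3 / 270.00 × 0.85 ≈ 10.8 mL/min
CrCl ≈ 11 mL/min → bracket < 35 mL/min.
22% of 1500 mg = 330 mg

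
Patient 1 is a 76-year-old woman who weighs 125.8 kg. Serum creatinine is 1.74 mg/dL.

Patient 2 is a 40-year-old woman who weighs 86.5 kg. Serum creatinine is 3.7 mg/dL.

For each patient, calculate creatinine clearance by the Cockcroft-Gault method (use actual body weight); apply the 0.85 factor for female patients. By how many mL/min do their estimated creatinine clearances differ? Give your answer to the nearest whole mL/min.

Patient 1: CrCl = (140 − 76) × 125.8 / (72 × 1.74) × 0.85 = 8051.2 / 125.28 × 0.85 ≈ 54.6 mL/min
Patient 2: CrCl = (140 − 40) × 86.5 / (72 × 3.7) × 0.85 = 8650.0 / 266.40 × 0.85 ≈ 27.6 mL/min
|54.6 − 27.6| = 27.0 mL/min

27 mL/min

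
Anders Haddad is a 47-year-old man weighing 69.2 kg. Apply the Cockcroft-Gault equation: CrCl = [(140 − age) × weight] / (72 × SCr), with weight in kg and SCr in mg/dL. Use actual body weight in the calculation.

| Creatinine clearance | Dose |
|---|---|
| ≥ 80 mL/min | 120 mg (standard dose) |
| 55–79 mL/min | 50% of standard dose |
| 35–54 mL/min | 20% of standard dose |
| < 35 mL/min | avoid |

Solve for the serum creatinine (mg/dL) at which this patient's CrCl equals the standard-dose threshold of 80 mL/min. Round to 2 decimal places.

1.12 mg/dL

Standard dose requires CrCl ≥ 80 mL/min.
Set (140 − 47) × 69.2 / (72 × SCr) = 80
SCr = (140 − 47) × 69.2 / (72 × 80) = 1.117 mg/dL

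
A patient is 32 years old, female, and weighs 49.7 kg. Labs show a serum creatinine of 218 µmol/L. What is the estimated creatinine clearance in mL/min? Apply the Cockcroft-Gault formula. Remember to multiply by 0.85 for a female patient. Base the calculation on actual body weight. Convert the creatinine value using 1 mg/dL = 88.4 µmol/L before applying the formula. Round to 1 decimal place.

25.7 mL/min

SCr = 218 / 88.4 = 2.466 mg/dL
CrCl = (140 − 32) × 49.7 / (72 × 2.466) × 0.85 = 5367.6 / 177.55 × 0.85 ≈ 25.7 mL/min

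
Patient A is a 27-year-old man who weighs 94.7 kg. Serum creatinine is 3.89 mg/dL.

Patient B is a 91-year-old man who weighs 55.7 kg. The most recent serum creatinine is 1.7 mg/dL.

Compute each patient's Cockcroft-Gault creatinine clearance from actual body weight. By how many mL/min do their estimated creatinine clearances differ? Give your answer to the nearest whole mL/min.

Patient A: CrCl = (140 − 27) × 94.7 / (72 × 3.89) = 10701.1 / 280.08 ≈ 38.2 mL/min
Patient B: CrCl = (140 − 91) × 55.7 / (72 × 1.7) = 2729.3 / 122.40 ≈ 22.3 mL/min
|38.2 − 22.3| = 15.9 mL/min

16 mL/min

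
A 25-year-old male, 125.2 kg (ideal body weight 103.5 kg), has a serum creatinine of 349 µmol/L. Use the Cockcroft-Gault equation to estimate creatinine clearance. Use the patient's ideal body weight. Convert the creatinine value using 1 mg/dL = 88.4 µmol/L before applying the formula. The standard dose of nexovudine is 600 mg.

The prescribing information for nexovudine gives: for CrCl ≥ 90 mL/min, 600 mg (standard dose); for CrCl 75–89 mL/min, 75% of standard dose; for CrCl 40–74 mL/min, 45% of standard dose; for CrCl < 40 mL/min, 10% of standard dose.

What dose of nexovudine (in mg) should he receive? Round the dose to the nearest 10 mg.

270 mg

SCr = 349 / 88.4 = 3.948 mg/dL
CrCl = (140 − 25) × 103.5 / (72 × 3.948) = 11902.5 / 284.26 ≈ 41.9 mL/min
CrCl ≈ 42 mL/min → bracket 40–74 mL/min.
45% of 600 mg = 270 mg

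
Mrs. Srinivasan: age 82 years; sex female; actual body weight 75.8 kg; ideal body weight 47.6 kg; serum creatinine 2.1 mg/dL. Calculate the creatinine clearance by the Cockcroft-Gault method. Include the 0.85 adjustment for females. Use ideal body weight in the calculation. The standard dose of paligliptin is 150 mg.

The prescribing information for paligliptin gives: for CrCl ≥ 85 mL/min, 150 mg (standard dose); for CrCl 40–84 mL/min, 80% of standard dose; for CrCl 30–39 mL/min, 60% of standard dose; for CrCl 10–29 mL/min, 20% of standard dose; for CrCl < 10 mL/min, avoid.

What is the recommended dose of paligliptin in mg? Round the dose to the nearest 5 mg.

CrCl = (140 − 82) × 47.6 / (72 × 2.1) × 0.85 = 2760.8 / 151.20 × 0.85 ≈ 15.5 mL/min
CrCl ≈ 16 mL/min → bracket 10–29 mL/min.
20% of 150 mg = 30 mg

30 mg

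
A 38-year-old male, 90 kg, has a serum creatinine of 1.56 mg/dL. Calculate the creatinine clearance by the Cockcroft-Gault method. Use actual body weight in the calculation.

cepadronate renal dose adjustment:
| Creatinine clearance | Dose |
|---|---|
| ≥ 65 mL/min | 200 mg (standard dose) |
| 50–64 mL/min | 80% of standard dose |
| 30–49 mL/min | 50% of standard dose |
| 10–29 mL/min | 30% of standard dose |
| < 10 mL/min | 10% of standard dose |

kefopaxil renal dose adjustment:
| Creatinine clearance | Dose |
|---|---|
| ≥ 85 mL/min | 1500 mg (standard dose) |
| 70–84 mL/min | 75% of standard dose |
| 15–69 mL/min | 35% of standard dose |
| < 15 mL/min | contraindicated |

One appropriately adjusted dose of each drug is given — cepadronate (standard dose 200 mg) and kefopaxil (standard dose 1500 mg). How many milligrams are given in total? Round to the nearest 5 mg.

1325 mg

CrCl = (140 − 38) × 90 / (72 × 1.56) = 9180.0 / 112.32 ≈ 81.7 mL/min
CrCl ≈ 82 mL/min.
cepadronate: ≥ 65 mL/min → 100% of 200 mg = 200 mg.
kefopaxil: 70–84 mL/min → 75% of 1500 mg = 1125 mg.
Total = 200 + 1125 = 1325 mg.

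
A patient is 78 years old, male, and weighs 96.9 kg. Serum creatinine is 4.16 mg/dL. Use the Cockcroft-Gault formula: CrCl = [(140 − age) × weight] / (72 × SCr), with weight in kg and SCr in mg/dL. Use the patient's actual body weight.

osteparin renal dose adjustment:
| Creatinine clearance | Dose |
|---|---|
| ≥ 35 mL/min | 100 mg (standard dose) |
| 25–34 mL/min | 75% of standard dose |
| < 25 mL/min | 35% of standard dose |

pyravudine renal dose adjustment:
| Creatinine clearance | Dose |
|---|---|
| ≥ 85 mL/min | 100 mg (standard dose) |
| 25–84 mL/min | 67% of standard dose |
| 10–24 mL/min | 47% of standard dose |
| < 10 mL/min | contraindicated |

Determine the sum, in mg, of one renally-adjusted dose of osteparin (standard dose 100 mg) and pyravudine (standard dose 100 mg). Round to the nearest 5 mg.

CrCl = (140 − 78) × 96.9 / (72 × 4.16) = 6007.8 / 299.52 ≈ 20.1 mL/min
CrCl ≈ 20 mL/min.
osteparin: < 25 mL/min → 35% of 100 mg = 35 mg.
pyravudine: 10–24 mL/min → 47% of 100 mg = 47 mg.
Total = 35 + 47 = 82 mg.

80 mg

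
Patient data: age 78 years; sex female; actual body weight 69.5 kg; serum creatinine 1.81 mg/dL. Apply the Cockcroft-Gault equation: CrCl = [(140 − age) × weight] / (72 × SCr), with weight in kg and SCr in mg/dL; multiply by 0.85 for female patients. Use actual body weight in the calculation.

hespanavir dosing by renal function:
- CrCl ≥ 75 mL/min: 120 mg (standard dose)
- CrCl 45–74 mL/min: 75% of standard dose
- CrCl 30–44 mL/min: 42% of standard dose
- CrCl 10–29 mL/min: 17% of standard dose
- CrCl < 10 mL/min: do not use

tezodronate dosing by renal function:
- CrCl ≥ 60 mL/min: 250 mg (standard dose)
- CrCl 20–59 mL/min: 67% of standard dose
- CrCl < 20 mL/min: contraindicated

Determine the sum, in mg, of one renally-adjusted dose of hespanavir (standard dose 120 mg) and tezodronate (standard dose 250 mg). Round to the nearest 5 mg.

CrCl = (140 − 78) × 69.5 / (72 × 1.81) × 0.85 = 4309.0 / 130.32 × 0.85 ≈ 28.1 mL/min
CrCl ≈ 28 mL/min.
hespanavir: 10–29 mL/min → 17% of 120 mg = 20.4 mg.
tezodronate: 20–59 mL/min → 67% of 250 mg = 167.5 mg.
Total = 20.4 + 167.5 = 187.9 mg.

190 mg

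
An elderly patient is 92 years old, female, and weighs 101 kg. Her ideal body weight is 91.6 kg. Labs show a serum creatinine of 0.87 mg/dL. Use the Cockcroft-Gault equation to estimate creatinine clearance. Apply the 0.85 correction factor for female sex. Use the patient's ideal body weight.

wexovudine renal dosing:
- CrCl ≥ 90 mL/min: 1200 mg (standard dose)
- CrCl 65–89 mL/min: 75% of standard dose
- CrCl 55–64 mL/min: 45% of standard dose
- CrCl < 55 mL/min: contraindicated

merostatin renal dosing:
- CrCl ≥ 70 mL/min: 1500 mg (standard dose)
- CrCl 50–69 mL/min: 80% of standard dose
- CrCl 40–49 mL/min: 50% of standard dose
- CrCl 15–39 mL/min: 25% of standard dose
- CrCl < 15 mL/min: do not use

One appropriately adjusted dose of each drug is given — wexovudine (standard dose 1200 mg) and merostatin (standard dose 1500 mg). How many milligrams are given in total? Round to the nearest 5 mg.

CrCl = (140 − 92) × 91.6 / (72 × 0.87) × 0.85 = 4396.8 / 62.64 × 0.85 ≈ 59.7 mL/min
CrCl ≈ 60 mL/min.
wexovudine: 55–64 mL/min → 45% of 1200 mg = 540 mg.
merostatin: 50–69 mL/min → 80% of 1500 mg = 1200 mg.
Total = 540 + 1200 = 1740 mg.

1740 mg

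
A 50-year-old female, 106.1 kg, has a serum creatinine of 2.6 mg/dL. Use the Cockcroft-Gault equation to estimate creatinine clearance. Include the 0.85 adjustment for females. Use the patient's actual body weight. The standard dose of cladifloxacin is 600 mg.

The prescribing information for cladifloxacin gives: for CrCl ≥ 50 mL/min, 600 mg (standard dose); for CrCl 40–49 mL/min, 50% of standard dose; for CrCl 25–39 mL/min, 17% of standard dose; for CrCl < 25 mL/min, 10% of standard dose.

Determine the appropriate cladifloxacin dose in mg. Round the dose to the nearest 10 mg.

CrCl = (140 − 50) × 106.1 / (72 × 2.6) × 0.85 = 9549.0 / 187.20 × 0.85 ≈ 43.4 mL/min
CrCl ≈ 43 mL/min → bracket 40–49 mL/min.
50% of 600 mg = 300 mg

300 mg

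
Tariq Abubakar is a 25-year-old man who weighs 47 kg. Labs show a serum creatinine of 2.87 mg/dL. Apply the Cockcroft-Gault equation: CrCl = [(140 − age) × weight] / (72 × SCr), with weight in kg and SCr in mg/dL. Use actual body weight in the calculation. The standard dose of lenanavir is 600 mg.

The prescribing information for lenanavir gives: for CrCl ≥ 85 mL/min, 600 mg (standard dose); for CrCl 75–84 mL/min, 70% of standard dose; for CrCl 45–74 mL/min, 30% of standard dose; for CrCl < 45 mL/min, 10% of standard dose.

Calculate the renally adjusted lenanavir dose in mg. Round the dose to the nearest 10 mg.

CrCl = (140 − 25) × 47 / (72 × 2.87) = 5405.0 / 206.64 ≈ 26.2 mL/min
CrCl ≈ 26 mL/min → bracket < 45 mL/min.
10% of 600 mg = 60 mg

60 mg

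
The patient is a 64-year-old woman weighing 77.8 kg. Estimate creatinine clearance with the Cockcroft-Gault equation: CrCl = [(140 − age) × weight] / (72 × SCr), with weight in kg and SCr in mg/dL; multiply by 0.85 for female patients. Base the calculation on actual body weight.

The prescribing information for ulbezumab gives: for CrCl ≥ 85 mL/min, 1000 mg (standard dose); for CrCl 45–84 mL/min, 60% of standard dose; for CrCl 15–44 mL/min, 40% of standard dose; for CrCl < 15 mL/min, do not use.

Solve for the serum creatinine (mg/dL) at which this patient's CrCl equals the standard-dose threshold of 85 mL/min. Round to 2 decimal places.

Standard dose requires CrCl ≥ 85 mL/min.
Set (140 − 64) × 77.8 × 0.85 / (72 × SCr) = 85
SCr = (140 − 64) × 77.8 × 0.85 / (72 × 85) = 0.821 mg/dL

0.82 mg/dL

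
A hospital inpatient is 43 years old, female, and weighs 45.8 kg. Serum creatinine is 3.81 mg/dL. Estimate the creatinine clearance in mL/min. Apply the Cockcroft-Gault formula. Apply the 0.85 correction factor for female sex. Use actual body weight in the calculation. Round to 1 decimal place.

13.8 mL/min

CrCl = (140 − 43) × 45.8 / (72 × 3.81) × 0.85 = 4442.6 / 274.32 × 0.85 ≈ 13.8 mL/min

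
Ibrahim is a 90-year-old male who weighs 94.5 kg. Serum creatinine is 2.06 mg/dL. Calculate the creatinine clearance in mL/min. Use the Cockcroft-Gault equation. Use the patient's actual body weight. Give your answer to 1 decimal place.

31.9 mL/min

CrCl = (140 − 90) × 94.5 / (72 × 2.06) = 4725.0 / 148.32 ≈ 31.9 mL/min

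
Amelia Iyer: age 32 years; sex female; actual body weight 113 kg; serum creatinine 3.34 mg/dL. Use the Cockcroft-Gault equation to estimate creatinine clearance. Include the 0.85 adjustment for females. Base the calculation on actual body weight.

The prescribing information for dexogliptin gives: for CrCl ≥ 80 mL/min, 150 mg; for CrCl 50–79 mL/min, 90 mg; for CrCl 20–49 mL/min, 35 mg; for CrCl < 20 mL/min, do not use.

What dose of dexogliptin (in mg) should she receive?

CrCl = (140 − 32) × 113 / (72 × 3.34) × 0.85 = 12204.0 / 240.48 × 0.85 ≈ 43.1 mL/min
CrCl ≈ 43 mL/min → bracket 20–49 mL/min.
Dose for this bracket: 35 mg.

35 mg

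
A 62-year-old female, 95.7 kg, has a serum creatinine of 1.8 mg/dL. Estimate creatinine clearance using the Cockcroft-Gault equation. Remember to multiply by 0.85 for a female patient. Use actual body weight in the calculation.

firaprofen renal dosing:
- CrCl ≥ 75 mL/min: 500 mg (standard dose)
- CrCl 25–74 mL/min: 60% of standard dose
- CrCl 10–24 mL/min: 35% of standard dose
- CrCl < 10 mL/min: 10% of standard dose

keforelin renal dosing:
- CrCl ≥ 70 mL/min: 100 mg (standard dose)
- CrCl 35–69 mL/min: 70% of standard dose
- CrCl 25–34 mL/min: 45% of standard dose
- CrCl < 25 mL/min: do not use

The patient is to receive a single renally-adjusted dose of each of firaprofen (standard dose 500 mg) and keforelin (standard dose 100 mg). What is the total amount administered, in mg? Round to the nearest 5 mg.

CrCl = (140 − 62) × 95.7 / (72 × 1.8) × 0.85 = 7464.6 / 129.60 × 0.85 ≈ 49.0 mL/min
CrCl ≈ 49 mL/min.
firaprofen: 25–74 mL/min → 60% of 500 mg = 300 mg.
keforelin: 35–69 mL/min → 70% of 100 mg = 70 mg.
Total = 300 + 70 = 370 mg.

370 mg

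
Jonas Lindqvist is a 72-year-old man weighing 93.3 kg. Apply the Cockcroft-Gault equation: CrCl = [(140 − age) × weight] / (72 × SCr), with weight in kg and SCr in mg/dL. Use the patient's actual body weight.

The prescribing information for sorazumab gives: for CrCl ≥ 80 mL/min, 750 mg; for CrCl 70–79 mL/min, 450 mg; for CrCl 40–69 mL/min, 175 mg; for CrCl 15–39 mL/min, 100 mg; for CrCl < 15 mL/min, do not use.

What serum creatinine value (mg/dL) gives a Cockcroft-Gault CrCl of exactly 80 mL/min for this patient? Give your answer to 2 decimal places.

1.10 mg/dL

Standard dose requires CrCl ≥ 80 mL/min.
Set (140 − 72) × 93.3 / (72 × SCr) = 80
SCr = (140 − 72) × 93.3 / (72 × 80) = 1.101 mg/dL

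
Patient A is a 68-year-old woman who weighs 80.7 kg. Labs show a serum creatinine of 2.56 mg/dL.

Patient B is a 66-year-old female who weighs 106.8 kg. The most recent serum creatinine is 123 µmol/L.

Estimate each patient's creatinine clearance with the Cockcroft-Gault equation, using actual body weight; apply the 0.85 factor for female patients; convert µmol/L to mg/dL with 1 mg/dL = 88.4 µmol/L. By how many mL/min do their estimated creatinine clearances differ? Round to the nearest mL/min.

40 mL/min

Patient A: CrCl = (140 − 68) × 80.7 / (72 × 2.56) × 0.85 = 5810.4 / 184.32 × 0.85 ≈ 26.8 mL/min
Patient B: SCr = 123 / 88.4 = 1.391 mg/dL
Patient B: CrCl = (140 − 66) × 106.8 / (72 × 1.391) × 0.85 = 7903.2 / 100.15 × 0.85 ≈ 67.1 mL/min
|26.8 − 67.1| = 40.3 mL/min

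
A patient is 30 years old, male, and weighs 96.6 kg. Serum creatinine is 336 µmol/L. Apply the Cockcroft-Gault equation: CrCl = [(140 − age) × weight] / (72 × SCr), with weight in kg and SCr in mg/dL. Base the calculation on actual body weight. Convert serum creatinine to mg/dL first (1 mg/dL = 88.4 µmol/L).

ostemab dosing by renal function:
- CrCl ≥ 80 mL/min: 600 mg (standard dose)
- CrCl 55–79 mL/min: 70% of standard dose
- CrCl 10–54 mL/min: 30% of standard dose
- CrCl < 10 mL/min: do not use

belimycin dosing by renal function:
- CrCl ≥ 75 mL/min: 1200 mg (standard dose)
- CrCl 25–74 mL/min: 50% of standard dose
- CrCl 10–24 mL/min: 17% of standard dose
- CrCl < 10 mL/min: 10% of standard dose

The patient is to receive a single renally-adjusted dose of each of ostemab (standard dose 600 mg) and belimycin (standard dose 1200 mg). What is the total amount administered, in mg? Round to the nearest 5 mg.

SCr = 336 / 88.4 = 3.801 mg/dL
CrCl = (140 − 30) × 96.6 / (72 × 3.801) = 10626.0 / 273.67 ≈ 38.8 mL/min
CrCl ≈ 39 mL/min.
ostemab: 10–54 mL/min → 30% of 600 mg = 180 mg.
belimycin: 25–74 mL/min → 50% of 1200 mg = 600 mg.
Total = 180 + 600 = 780 mg.

780 mg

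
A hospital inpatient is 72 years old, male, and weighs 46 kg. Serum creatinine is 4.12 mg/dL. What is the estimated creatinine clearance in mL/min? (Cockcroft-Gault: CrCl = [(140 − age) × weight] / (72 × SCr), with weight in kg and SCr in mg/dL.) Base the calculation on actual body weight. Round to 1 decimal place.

10.5 mL/min

CrCl = (140 − 72) × 46 / (72 × 4.12) = 3128.0 / 296.64 ≈ 10.5 mL/min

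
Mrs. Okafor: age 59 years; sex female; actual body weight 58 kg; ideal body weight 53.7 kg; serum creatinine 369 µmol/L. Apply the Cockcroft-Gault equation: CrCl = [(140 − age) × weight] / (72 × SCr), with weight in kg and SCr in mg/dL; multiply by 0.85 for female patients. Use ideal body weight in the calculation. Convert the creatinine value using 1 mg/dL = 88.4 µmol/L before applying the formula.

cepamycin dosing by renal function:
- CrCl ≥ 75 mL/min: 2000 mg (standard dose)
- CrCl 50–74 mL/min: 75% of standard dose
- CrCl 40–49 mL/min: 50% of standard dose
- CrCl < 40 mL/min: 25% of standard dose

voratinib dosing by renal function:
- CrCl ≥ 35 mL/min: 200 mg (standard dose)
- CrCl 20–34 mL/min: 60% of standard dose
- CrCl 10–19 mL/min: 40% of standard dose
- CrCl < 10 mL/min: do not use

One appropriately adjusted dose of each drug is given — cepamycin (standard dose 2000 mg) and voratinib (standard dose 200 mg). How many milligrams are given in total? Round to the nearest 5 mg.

SCr = 369 / 88.4 = 4.174 mg/dL
CrCl = (140 − 59) × 53.7 / (72 × 4.174) × 0.85 = 4349.7 / 300.53 × 0.85 ≈ 12.3 mL/min
CrCl ≈ 12 mL/min.
cepamycin: < 40 mL/min → 25% of 2000 mg = 500 mg.
voratinib: 10–19 mL/min → 40% of 200 mg = 80 mg.
Total = 500 + 80 = 580 mg.

580 mg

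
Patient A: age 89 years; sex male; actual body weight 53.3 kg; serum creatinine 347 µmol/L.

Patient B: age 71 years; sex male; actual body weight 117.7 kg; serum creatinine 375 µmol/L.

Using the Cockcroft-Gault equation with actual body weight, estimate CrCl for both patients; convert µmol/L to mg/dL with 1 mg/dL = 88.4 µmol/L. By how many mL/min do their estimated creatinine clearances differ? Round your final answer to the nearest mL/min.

17 mL/min

Patient A: SCr = 347 / 88.4 = 3.925 mg/dL
Patient A: CrCl = (140 − 89) × 53.3 / (72 × 3.925) = 2718.3 / 282.60 ≈ 9.6 mL/min
Patient B: SCr = 375 / 88.4 = 4.242 mg/dL
Patient B: CrCl = (140 − 71) × 117.7 / (72 × 4.242) = 8121.3 / 305.42 ≈ 26.6 mL/min
|9.6 − 26.6| = 17.0 mL/min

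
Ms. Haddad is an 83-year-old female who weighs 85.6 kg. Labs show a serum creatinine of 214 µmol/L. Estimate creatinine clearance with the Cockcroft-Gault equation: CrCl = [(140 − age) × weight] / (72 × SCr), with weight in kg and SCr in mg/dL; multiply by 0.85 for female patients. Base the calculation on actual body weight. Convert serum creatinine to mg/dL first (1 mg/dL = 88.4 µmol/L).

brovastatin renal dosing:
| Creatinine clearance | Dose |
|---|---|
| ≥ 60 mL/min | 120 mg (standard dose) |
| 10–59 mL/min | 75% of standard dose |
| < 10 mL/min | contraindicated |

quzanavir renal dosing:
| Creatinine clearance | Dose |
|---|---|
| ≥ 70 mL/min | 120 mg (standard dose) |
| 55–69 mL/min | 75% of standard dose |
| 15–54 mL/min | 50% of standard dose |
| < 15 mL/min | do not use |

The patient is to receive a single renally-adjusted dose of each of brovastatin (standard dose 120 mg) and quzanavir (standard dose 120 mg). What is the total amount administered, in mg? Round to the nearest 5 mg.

150 mg

SCr = 214 / 88.4 = 2.421 mg/dL
CrCl = (140 − 83) × 85.6 / (72 × 2.421) × 0.85 = 4879.2 / 174.31 × 0.85 ≈ 23.8 mL/min
CrCl ≈ 24 mL/min.
brovastatin: 10–59 mL/min → 75% of 120 mg = 90 mg.
quzanavir: 15–54 mL/min → 50% of 120 mg = 60 mg.
Total = 90 + 60 = 150 mg.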